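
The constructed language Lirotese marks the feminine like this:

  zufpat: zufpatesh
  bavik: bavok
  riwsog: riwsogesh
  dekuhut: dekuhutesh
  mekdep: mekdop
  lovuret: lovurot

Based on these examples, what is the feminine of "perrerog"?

lovuret and dekuhut both end in -t yet inflect differently (lovurot, dekuhutesh), so the final letter is not what conditions the rule; the last vowel is.
"perrerog" has last vowel 'o'. The one such stem in the data (riwsog → riwsogesh) adds -esh, so the same rule applies.
The other pattern: stems whose last vowel is 'e' or 'i' change the last vowel to 'o'.
So perrerog → perrerogesh.

perrerogesh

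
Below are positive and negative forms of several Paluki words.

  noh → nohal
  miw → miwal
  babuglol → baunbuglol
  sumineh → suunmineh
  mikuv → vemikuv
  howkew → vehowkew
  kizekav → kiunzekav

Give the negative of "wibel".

vewibel

"wibel" has 2 vowels. The stems with 2 vowels (mikuv → vemikuv, howkew → vehowkew) add the prefix ve-.
So wibel → vewibel.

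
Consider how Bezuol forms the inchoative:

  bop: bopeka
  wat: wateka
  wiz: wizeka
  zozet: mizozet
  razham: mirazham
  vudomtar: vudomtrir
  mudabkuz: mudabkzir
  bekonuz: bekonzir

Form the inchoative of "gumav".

migumav

wat and zozet both end in -t yet inflect differently (wateka, mizozet), so the final letter is not what conditions the rule; the number of vowels is.
"gumav" has 2 vowels. The stems with 2 vowels (zozet → mizozet, razham → mirazham) add the prefix mi-.
The other patterns: stems with 1 vowel add -eka; stems with 3 vowels delete the last vowel and add -ir.
So gumav → migumav.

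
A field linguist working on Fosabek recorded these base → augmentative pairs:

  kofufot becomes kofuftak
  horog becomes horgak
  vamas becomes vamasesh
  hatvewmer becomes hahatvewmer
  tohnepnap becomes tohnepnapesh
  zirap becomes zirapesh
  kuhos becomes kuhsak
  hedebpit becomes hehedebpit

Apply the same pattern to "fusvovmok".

fusvovmkak

"fusvovmok" has last vowel 'o'. The stems whose last vowel is 'o' (kofufot → kofuftak, horog → horgak, kuhos → kuhsak) delete the last vowel and add -ak.
So fusvovmok → fusvovmkak.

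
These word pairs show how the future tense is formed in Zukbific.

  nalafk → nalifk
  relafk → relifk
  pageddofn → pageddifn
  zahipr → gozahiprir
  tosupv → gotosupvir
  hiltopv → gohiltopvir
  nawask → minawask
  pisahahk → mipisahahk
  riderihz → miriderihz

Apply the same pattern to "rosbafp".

rosbifp

nalafk and nawask both end in -k yet inflect differently (nalifk, minawask), so the final letter is not what conditions the rule; the second-to-last letter is.
"rosbafp" has second-to-last letter 'f'. The stems whose second-to-last letter is 'f' (nalafk → nalifk, relafk → relifk, pageddofn → pageddifn) change the last vowel to 'i'.
The other patterns: stems whose second-to-last letter is 'p' add go- … -ir around the stem; stems whose second-to-last letter is 'h' or 's' add the prefix mi-.
So rosbafp → rosbifp.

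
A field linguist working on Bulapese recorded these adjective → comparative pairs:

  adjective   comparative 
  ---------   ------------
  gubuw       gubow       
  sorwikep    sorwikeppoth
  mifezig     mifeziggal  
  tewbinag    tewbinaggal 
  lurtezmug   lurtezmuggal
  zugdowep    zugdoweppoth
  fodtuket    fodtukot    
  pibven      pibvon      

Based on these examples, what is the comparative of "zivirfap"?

zivirfappoth

lurtezmug and gubuw both have last vowel 'u' yet inflect differently (lurtezmuggal, gubow), so the last vowel is not what conditions the rule; the final letter is.
"zivirfap" ends in -p. The stems ending in -p (sorwikep → sorwikeppoth, zugdowep → zugdoweppoth) double the final consonant and add -oth.
So zivirfap → zivirfappoth.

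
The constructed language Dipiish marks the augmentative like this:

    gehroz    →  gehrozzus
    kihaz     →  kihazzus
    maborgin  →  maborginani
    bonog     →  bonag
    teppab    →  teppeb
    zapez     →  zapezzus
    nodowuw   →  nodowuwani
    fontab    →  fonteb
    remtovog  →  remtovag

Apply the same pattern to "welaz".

welazzus

kihaz and fontab both have last vowel 'a' yet inflect differently (kihazzus, fonteb), so the last vowel is not what conditions the rule; the final letter is.
"welaz" ends in -z. The stems ending in -z (zapez → zapezzus, gehroz → gehrozzus, kihaz → kihazzus) double the final consonant and add -us.
So welaz → welazzus.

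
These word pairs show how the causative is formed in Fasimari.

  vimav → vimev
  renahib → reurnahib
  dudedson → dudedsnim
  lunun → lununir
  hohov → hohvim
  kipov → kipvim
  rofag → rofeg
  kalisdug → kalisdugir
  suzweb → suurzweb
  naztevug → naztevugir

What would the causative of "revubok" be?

"revubok" has last vowel 'o'. The stems whose last vowel is 'o' (hohov → hohvim, kipov → kipvim, dudedson → dudedsnim) delete the last vowel and add -im.
The other patterns: stems whose last vowel is 'e' or 'i' insert -ur- after the first vowel; stems whose last vowel is 'u' add -ir; stems whose last vowel is 'a' change the last vowel to 'e'.
So revubok → revubkim.

revubkim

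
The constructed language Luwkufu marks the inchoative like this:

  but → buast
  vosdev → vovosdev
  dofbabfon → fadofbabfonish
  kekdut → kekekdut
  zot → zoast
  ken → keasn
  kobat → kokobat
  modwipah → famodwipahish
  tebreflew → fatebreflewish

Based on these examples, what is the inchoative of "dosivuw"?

fadosivuwish

but and kekdut both end in -t yet inflect differently (buast, kekekdut), so the final letter is not what conditions the rule; the number of vowels is.
"dosivuw" has 3 vowels. The stems with 3 vowels (tebreflew → fatebreflewish, modwipah → famodwipahish, dofbabfon → fadofbabfonish) add fa- … -ish around the stem.
The other patterns: stems with 1 vowel insert -as- after the first vowel; stems with 2 vowels repeat the first consonant+vowel as a prefix.
So dosivuw → fadosivuwish.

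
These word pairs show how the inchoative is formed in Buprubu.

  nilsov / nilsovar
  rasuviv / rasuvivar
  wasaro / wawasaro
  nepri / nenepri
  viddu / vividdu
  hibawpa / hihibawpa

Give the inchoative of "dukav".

nilsov and wasaro both have last vowel 'o' yet inflect differently (nilsovar, wawasaro), so the last vowel is not what conditions the rule; whether the stem ends in a vowel or a consonant is.
"dukav" ends in a consonant. The stems ending in a consonant (nilsov → nilsovar, rasuviv → rasuvivar) add -ar.
So dukav → dukavar.

dukavar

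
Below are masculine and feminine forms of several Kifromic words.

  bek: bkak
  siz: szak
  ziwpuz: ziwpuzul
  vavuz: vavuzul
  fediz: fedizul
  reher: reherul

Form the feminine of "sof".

siz and ziwpuz both end in -z yet inflect differently (szak, ziwpuzul), so the final letter is not what conditions the rule; the number of vowels is.
"sof" has 1 vowel. The stems with 1 vowel (bek → bkak, siz → szak) delete the last vowel and add -ak.
So sof → sfak.

sfak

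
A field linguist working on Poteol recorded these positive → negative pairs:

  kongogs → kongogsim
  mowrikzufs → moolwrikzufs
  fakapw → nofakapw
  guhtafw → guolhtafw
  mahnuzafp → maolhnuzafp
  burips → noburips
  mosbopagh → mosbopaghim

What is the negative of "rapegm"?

mowrikzufs and burips both end in -s yet inflect differently (moolwrikzufs, noburips), so the final letter is not what conditions the rule; the second-to-last letter is.
"rapegm" has second-to-last letter 'g'. The stems whose second-to-last letter is 'g' (kongogs → kongogsim, mosbopagh → mosbopaghim) add -im.
The other patterns: stems whose second-to-last letter is 'f' insert -ol- after the first vowel; stems whose second-to-last letter is 'p' add the prefix no-.
So rapegm → rapegmim.

rapegmim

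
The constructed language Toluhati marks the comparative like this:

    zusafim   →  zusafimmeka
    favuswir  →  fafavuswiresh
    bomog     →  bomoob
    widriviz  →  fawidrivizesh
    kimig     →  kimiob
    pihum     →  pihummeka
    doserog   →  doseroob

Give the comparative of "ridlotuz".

faridlotuzesh

"ridlotuz" ends in -z. The one such stem in the data (widriviz → fawidrivizesh) adds fa- … -esh around the stem, so the same rule applies.
The other patterns: stems ending in -g drop the final letter and add -ob; stems ending in -m double the final consonant and add -eka.
So ridlotuz → faridlotuzesh.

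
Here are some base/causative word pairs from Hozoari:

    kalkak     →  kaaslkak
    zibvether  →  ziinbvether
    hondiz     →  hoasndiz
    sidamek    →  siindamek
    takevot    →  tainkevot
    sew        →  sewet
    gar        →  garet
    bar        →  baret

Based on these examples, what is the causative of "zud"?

kalkak and sidamek both end in -k yet inflect differently (kaaslkak, siindamek), so the final letter is not what conditions the rule; the number of vowels is.
"zud" has 1 vowel. The stems with 1 vowel (bar → baret, sew → sewet, gar → garet) add -et.
So zud → zudet.

zudet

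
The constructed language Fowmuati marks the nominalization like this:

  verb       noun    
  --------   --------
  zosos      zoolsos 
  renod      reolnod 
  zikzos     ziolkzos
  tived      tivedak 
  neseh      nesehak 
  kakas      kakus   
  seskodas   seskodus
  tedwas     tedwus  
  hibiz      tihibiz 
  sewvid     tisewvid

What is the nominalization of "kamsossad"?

kamsossud

renod and tived both end in -d yet inflect differently (reolnod, tivedak), so the final letter is not what conditions the rule; the last vowel is.
"kamsossad" has last vowel 'a'. The stems whose last vowel is 'a' (kakas → kakus, seskodas → seskodus, tedwas → tedwus) change the last vowel to 'u'.
The other patterns: stems whose last vowel is 'o' insert -ol- after the first vowel; stems whose last vowel is 'e' add -ak; stems whose last vowel is 'i' add the prefix ti-.
So kamsossad → kamsossud.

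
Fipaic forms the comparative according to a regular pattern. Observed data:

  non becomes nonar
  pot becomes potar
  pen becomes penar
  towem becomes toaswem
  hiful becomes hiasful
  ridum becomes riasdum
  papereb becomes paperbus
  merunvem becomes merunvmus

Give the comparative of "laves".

towem and merunvem both end in -m yet inflect differently (toaswem, merunvmus), so the final letter is not what conditions the rule; the number of vowels is.
"laves" has 2 vowels. The stems with 2 vowels (towem → toaswem, hiful → hiasful, ridum → riasdum) insert -as- after the first vowel.
So laves → laasves.

laasves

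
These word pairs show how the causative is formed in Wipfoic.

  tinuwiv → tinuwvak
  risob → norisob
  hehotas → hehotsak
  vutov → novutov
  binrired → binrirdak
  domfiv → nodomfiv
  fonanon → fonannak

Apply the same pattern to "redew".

tinuwiv and domfiv both end in -v yet inflect differently (tinuwvak, nodomfiv), so the final letter is not what conditions the rule; the number of vowels is.
"redew" has 2 vowels. The stems with 2 vowels (domfiv → nodomfiv, vutov → novutov, risob → norisob) add the prefix no-.
The other pattern: stems with 3 vowels delete the last vowel and add -ak.
So redew → noredew.

noredew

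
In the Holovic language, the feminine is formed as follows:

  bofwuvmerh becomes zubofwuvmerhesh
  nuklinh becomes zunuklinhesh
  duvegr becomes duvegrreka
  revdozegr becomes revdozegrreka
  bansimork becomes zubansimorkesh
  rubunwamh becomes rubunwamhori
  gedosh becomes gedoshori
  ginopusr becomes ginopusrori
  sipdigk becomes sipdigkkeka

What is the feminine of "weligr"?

weligrreka

duvegr and ginopusr both end in -r yet inflect differently (duvegrreka, ginopusrori), so the final letter is not what conditions the rule; the second-to-last letter is.
"weligr" has second-to-last letter 'g'. The stems whose second-to-last letter is 'g' (duvegr → duvegrreka, sipdigk → sipdigkkeka, revdozegr → revdozegrreka) double the final consonant and add -eka.
The other patterns: stems whose second-to-last letter is 'm' or 's' add -ori; stems whose second-to-last letter is 'n' or 'r' add zu- … -esh around the stem.
So weligr → weligrreka.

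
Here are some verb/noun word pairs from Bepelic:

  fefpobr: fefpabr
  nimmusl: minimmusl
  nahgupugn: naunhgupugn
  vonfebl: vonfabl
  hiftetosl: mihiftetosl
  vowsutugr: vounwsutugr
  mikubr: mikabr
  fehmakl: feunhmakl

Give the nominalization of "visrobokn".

vonfebl and nimmusl both end in -l yet inflect differently (vonfabl, minimmusl), so the final letter is not what conditions the rule; the second-to-last letter is.
"visrobokn" has second-to-last letter 'k'. The one such stem in the data (fehmakl → feunhmakl) inserts -un- after the first vowel (as do nahgupugn, vowsutugr), so the same rule applies.
So visrobokn → viunsrobokn.

viunsrobokn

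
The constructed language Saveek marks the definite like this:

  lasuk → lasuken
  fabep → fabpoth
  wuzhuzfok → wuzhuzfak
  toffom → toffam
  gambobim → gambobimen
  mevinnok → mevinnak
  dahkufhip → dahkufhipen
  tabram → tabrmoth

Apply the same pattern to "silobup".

silobupen

"silobup" has last vowel 'u'. The one such stem in the data (lasuk → lasuken) adds -en, so the same rule applies.
The other patterns: stems whose last vowel is 'o' change the last vowel to 'a'; stems whose last vowel is 'a' or 'e' delete the last vowel and add -oth.
So silobup → silobupen.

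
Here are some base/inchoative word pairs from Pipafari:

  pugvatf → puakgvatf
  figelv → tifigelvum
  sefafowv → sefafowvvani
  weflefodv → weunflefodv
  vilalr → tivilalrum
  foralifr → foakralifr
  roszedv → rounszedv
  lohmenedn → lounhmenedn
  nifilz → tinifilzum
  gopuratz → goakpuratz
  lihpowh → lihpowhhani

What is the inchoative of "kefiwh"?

kefiwhhani

roszedv and sefafowv both end in -v yet inflect differently (rounszedv, sefafowvvani), so the final letter is not what conditions the rule; the second-to-last letter is.
"kefiwh" has second-to-last letter 'w'. The stems whose second-to-last letter is 'w' (sefafowv → sefafowvvani, lihpowh → lihpowhhani) double the final consonant and add -ani.
So kefiwh → kefiwhhani.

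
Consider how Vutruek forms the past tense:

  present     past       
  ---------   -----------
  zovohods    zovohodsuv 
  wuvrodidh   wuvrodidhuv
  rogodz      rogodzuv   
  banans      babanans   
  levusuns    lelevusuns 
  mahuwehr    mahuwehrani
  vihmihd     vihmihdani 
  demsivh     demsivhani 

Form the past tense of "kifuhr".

kifuhrani

zovohods and banans both end in -s yet inflect differently (zovohodsuv, babanans), so the final letter is not what conditions the rule; the second-to-last letter is.
"kifuhr" has second-to-last letter 'h'. The stems whose second-to-last letter is 'h' (mahuwehr → mahuwehrani, vihmihd → vihmihdani) add -ani.
The other patterns: stems whose second-to-last letter is 'd' add -uv; stems whose second-to-last letter is 'n' repeat the first consonant+vowel as a prefix.
So kifuhr → kifuhrani.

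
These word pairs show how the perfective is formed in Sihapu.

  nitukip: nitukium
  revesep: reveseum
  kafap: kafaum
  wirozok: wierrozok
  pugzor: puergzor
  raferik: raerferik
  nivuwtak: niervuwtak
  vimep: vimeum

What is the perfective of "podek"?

"podek" ends in -k. The stems ending in -k (nivuwtak → niervuwtak, raferik → raerferik, wirozok → wierrozok) insert -er- after the first vowel.
The other pattern: stems ending in -p drop the final letter and add -um.
So podek → poerdek.

poerdek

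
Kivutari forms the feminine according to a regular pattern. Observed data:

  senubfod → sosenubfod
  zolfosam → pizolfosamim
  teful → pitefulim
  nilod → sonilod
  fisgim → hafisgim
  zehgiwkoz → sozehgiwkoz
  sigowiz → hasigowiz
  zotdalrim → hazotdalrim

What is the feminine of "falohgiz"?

hafalohgiz

sigowiz and zehgiwkoz both end in -z yet inflect differently (hasigowiz, sozehgiwkoz), so the final letter is not what conditions the rule; the last vowel is.
"falohgiz" has last vowel 'i'. The stems whose last vowel is 'i' (sigowiz → hasigowiz, zotdalrim → hazotdalrim, fisgim → hafisgim) add the prefix ha-.
The other patterns: stems whose last vowel is 'o' add the prefix so-; stems whose last vowel is 'a' or 'u' add pi- … -im around the stem.
So falohgiz → hafalohgiz.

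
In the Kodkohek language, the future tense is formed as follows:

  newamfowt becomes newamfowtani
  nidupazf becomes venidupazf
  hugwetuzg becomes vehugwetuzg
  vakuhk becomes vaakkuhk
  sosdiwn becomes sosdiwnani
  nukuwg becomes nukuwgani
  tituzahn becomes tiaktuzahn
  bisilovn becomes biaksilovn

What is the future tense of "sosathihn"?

nukuwg and hugwetuzg both end in -g yet inflect differently (nukuwgani, vehugwetuzg), so the final letter is not what conditions the rule; the second-to-last letter is.
"sosathihn" has second-to-last letter 'h'. The stems whose second-to-last letter is 'h' (vakuhk → vaakkuhk, tituzahn → tiaktuzahn) insert -ak- after the first vowel.
The other patterns: stems whose second-to-last letter is 'w' add -ani; stems whose second-to-last letter is 'z' add the prefix ve-.
So sosathihn → soaksathihn.

soaksathihn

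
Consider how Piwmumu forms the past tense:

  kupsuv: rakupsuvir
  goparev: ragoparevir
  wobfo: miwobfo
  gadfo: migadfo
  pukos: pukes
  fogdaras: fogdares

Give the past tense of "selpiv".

wobfo and pukos both have last vowel 'o' yet inflect differently (miwobfo, pukes), so the last vowel is not what conditions the rule; the final letter is.
"selpiv" ends in -v. The stems ending in -v (kupsuv → rakupsuvir, goparev → ragoparevir) add ra- … -ir around the stem.
So selpiv → raselpivir.

raselpivir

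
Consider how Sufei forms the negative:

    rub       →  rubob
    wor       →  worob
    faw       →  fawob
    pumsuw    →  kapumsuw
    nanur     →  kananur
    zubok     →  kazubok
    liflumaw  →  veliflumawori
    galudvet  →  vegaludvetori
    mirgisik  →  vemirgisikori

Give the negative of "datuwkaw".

vedatuwkawori

"datuwkaw" has 3 vowels. The stems with 3 vowels (liflumaw → veliflumawori, galudvet → vegaludvetori, mirgisik → vemirgisikori) add ve- … -ori around the stem.
So datuwkaw → vedatuwkawori.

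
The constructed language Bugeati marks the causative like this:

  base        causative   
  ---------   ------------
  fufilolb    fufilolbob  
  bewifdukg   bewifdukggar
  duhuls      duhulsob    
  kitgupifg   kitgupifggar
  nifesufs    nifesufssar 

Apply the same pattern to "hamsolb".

duhuls and nifesufs both end in -s yet inflect differently (duhulsob, nifesufssar), so the final letter is not what conditions the rule; the second-to-last letter is.
"hamsolb" has second-to-last letter 'l'. The stems whose second-to-last letter is 'l' (duhuls → duhulsob, fufilolb → fufilolbob) add -ob.
The other pattern: stems whose second-to-last letter is 'f' or 'k' double the final consonant and add -ar.
So hamsolb → hamsolbob.

hamsolbob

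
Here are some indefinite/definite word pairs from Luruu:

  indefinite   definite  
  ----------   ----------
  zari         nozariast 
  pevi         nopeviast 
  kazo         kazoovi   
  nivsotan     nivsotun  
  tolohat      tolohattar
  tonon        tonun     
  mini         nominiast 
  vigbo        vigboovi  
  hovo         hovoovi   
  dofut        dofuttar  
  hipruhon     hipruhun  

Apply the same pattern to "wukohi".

nivsotan and tolohat both have last vowel 'a' yet inflect differently (nivsotun, tolohattar), so the last vowel is not what conditions the rule; the final letter is.
"wukohi" ends in -i. The stems ending in -i (mini → nominiast, pevi → nopeviast, zari → nozariast) add no- … -ast around the stem.
The other patterns: stems ending in -n change the last vowel to 'u'; stems ending in -t double the final consonant and add -ar; stems ending in -o add -ovi.
So wukohi → nowukohiast.

nowukohiast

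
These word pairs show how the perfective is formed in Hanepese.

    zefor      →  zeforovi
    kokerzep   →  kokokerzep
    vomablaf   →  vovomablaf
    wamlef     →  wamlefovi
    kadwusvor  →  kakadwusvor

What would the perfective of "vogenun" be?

vovogenun

wamlef and vomablaf both end in -f yet inflect differently (wamlefovi, vovomablaf), so the final letter is not what conditions the rule; the number of vowels is.
"vogenun" has 3 vowels. The stems with 3 vowels (vomablaf → vovomablaf, kokerzep → kokokerzep, kadwusvor → kakadwusvor) repeat the first consonant+vowel as a prefix.
So vogenun → vovogenun.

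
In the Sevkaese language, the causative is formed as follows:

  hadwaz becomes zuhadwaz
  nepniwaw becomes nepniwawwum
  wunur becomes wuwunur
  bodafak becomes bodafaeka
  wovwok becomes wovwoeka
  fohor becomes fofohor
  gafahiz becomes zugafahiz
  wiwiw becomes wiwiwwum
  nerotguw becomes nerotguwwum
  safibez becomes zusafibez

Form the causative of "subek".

subeeka

wunur and nerotguw both have last vowel 'u' yet inflect differently (wuwunur, nerotguwwum), so the last vowel is not what conditions the rule; the final letter is.
"subek" ends in -k. The stems ending in -k (wovwok → wovwoeka, bodafak → bodafaeka) drop the final letter and add -eka.
The other patterns: stems ending in -r repeat the first consonant+vowel as a prefix; stems ending in -w double the final consonant and add -um; stems ending in -z add the prefix zu-.
So subek → subeeka.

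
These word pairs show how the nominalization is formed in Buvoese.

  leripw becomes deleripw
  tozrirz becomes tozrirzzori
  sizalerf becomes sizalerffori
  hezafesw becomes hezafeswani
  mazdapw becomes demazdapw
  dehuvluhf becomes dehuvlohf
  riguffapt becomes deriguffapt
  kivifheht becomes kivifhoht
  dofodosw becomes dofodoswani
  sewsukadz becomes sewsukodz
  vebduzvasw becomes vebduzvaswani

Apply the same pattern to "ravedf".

ravodf

vebduzvasw and leripw both end in -w yet inflect differently (vebduzvaswani, deleripw), so the final letter is not what conditions the rule; the second-to-last letter is.
"ravedf" has second-to-last letter 'd'. The one such stem in the data (sewsukadz → sewsukodz) changes the last vowel to 'o' (as do kivifheht, dehuvluhf), so the same rule applies.
The other patterns: stems whose second-to-last letter is 's' add -ani; stems whose second-to-last letter is 'p' add the prefix de-; stems whose second-to-last letter is 'r' double the final consonant and add -ori.
So ravedf → ravodf.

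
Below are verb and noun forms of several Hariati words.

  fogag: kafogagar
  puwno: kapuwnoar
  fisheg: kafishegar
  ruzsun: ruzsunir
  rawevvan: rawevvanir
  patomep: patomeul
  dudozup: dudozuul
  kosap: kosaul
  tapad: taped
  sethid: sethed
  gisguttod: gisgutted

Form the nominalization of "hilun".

hilunir

fogag and rawevvan both have last vowel 'a' yet inflect differently (kafogagar, rawevvanir), so the last vowel is not what conditions the rule; the final letter is.
"hilun" ends in -n. The stems ending in -n (ruzsun → ruzsunir, rawevvan → rawevvanir) add -ir.
The other patterns: stems ending in -g or -o add ka- … -ar around the stem; stems ending in -p drop the final letter and add -ul; stems ending in -d change the last vowel to 'e'.
So hilun → hilunir.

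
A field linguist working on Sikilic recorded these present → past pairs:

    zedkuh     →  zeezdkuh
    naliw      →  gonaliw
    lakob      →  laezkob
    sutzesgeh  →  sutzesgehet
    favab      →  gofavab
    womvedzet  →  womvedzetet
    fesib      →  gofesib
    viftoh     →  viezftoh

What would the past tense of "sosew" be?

"sosew" has last vowel 'e'. The stems whose last vowel is 'e' (womvedzet → womvedzetet, sutzesgeh → sutzesgehet) add -et.
The other patterns: stems whose last vowel is 'o' or 'u' insert -ez- after the first vowel; stems whose last vowel is 'a' or 'i' add the prefix go-.
So sosew → sosewet.

sosewet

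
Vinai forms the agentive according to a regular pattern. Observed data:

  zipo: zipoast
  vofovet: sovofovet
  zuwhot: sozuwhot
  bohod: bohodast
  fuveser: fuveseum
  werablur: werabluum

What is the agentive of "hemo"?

fuveser and vofovet both have last vowel 'e' yet inflect differently (fuveseum, sovofovet), so the last vowel is not what conditions the rule; the final letter is.
"hemo" ends in -o. The one such stem in the data (zipo → zipoast) adds -ast, so the same rule applies.
So hemo → hemoast.

hemoast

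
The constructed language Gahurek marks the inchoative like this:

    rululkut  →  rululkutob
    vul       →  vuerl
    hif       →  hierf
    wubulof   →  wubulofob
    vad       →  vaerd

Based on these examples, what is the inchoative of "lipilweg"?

"lipilweg" has 3 vowels. The stems with 3 vowels (wubulof → wubulofob, rululkut → rululkutob) add -ob.
The other pattern: stems with 1 vowel insert -er- after the first vowel.
So lipilweg → lipilwegob.

lipilwegob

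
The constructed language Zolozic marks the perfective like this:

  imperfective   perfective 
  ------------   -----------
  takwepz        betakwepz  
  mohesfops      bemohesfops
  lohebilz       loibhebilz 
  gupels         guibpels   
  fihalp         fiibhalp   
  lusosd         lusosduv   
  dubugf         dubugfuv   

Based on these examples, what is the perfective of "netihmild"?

takwepz and lohebilz both end in -z yet inflect differently (betakwepz, loibhebilz), so the final letter is not what conditions the rule; the second-to-last letter is.
"netihmild" has second-to-last letter 'l'. The stems whose second-to-last letter is 'l' (lohebilz → loibhebilz, gupels → guibpels, fihalp → fiibhalp) insert -ib- after the first vowel.
So netihmild → neibtihmild.

neibtihmild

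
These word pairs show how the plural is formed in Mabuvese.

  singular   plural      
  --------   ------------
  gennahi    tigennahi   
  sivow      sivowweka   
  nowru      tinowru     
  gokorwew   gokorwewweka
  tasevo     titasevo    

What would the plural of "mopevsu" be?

timopevsu

"mopevsu" ends in a vowel. The stems ending in a vowel (nowru → tinowru, gennahi → tigennahi, tasevo → titasevo) add the prefix ti-.
The other pattern: stems ending in a consonant double the final consonant and add -eka.
So mopevsu → timopevsu.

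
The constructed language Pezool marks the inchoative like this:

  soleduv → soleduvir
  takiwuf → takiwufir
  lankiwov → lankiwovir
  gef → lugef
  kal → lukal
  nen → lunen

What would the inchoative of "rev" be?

lurev

takiwuf and gef both end in -f yet inflect differently (takiwufir, lugef), so the final letter is not what conditions the rule; the number of vowels is.
"rev" has 1 vowel. The stems with 1 vowel (gef → lugef, kal → lukal, nen → lunen) add the prefix lu-.
So rev → lurev.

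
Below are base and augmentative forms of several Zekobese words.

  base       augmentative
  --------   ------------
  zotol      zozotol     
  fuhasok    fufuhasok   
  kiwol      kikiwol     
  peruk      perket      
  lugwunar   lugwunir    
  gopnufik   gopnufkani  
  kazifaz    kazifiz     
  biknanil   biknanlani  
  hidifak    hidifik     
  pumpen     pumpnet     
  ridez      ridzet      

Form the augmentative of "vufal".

vufil

"vufal" has last vowel 'a'. The stems whose last vowel is 'a' (hidifak → hidifik, lugwunar → lugwunir, kazifaz → kazifiz) change the last vowel to 'i'.
The other patterns: stems whose last vowel is 'o' repeat the first consonant+vowel as a prefix; stems whose last vowel is 'i' delete the last vowel and add -ani; stems whose last vowel is 'e' or 'u' delete the last vowel and add -et.
So vufal → vufil.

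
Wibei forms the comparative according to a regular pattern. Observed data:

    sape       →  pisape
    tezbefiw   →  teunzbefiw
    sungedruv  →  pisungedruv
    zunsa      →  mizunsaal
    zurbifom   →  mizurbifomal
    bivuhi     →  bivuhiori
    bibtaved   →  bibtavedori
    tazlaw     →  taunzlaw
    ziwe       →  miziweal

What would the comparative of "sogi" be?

pisogi

"sogi" begins with s-. The stems beginning with s- (sungedruv → pisungedruv, sape → pisape) add the prefix pi-.
The other patterns: stems beginning with z- add mi- … -al around the stem; stems beginning with b- add -ori; stems beginning with t- insert -un- after the first vowel.
So sogi → pisogi.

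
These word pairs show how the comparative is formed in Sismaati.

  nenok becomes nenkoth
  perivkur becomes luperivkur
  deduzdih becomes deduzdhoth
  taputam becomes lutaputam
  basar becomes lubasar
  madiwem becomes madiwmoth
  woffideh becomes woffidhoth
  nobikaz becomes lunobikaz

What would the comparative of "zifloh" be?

taputam and madiwem both end in -m yet inflect differently (lutaputam, madiwmoth), so the final letter is not what conditions the rule; the last vowel is.
"zifloh" has last vowel 'o'. The one such stem in the data (nenok → nenkoth) deletes the last vowel and adds -oth (as do woffideh, deduzdih), so the same rule applies.
So zifloh → ziflhoth.

ziflhoth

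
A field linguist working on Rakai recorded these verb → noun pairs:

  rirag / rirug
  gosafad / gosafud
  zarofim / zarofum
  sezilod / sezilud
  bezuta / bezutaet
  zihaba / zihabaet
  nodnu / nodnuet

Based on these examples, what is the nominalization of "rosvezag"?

rosvezug

rirag and bezuta both have last vowel 'a' yet inflect differently (rirug, bezutaet), so the last vowel is not what conditions the rule; whether the stem ends in a vowel or a consonant is.
"rosvezag" ends in a consonant. The stems ending in a consonant (rirag → rirug, gosafad → gosafud, zarofim → zarofum) change the last vowel to 'u'.
So rosvezag → rosvezug.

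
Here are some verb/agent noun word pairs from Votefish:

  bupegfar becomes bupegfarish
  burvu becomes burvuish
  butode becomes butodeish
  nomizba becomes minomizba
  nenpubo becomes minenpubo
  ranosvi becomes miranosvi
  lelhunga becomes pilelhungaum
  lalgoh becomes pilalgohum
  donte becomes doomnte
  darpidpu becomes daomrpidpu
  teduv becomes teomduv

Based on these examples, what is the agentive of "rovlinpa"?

mirovlinpa

nomizba and lelhunga both end in -a yet inflect differently (minomizba, pilelhungaum), so the final letter is not what conditions the rule; the first letter is.
"rovlinpa" begins with r-. The one such stem in the data (ranosvi → miranosvi) adds the prefix mi-, so the same rule applies.
The other patterns: stems beginning with b- add -ish; stems beginning with l- add pi- … -um around the stem; stems beginning with d- or t- insert -om- after the first vowel.
So rovlinpa → mirovlinpa.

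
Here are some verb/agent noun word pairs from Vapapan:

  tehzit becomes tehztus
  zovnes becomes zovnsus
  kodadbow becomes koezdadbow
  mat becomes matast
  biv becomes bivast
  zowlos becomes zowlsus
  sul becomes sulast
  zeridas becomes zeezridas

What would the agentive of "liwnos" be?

liwnsus

mat and tehzit both end in -t yet inflect differently (matast, tehztus), so the final letter is not what conditions the rule; the number of vowels is.
"liwnos" has 2 vowels. The stems with 2 vowels (tehzit → tehztus, zowlos → zowlsus, zovnes → zovnsus) delete the last vowel and add -us.
The other patterns: stems with 1 vowel add -ast; stems with 3 vowels insert -ez- after the first vowel.
So liwnos → liwnsus.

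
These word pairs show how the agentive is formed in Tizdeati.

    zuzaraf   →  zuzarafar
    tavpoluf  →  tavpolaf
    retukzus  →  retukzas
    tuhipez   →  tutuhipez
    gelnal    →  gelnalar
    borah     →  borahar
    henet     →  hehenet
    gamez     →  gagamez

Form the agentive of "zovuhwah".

"zovuhwah" has last vowel 'a'. The stems whose last vowel is 'a' (gelnal → gelnalar, zuzaraf → zuzarafar, borah → borahar) add -ar.
The other patterns: stems whose last vowel is 'e' repeat the first consonant+vowel as a prefix; stems whose last vowel is 'u' change the last vowel to 'a'.
So zovuhwah → zovuhwahar.

zovuhwahar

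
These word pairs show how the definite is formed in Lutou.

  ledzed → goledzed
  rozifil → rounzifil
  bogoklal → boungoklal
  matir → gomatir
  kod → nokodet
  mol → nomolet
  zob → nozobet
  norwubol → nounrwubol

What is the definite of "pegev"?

kod and ledzed both end in -d yet inflect differently (nokodet, goledzed), so the final letter is not what conditions the rule; the number of vowels is.
"pegev" has 2 vowels. The stems with 2 vowels (ledzed → goledzed, matir → gomatir) add the prefix go-.
So pegev → gopegev.

gopegev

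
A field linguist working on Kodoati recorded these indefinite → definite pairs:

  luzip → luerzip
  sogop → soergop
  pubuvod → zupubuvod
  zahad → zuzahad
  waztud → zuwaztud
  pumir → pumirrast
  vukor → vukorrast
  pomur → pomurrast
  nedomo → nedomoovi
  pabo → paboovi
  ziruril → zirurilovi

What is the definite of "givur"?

givurrast

sogop and pubuvod both have last vowel 'o' yet inflect differently (soergop, zupubuvod), so the last vowel is not what conditions the rule; the final letter is.
"givur" ends in -r. The stems ending in -r (pumir → pumirrast, vukor → vukorrast, pomur → pomurrast) double the final consonant and add -ast.
So givur → givurrast.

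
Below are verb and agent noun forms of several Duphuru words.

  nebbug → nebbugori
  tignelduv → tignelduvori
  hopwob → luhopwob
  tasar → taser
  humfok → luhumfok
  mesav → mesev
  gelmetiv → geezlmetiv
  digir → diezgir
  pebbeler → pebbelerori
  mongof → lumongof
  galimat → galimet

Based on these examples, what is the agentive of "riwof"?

luriwof

gelmetiv and tignelduv both end in -v yet inflect differently (geezlmetiv, tignelduvori), so the final letter is not what conditions the rule; the last vowel is.
"riwof" has last vowel 'o'. The stems whose last vowel is 'o' (hopwob → luhopwob, mongof → lumongof, humfok → luhumfok) add the prefix lu-.
So riwof → luriwof.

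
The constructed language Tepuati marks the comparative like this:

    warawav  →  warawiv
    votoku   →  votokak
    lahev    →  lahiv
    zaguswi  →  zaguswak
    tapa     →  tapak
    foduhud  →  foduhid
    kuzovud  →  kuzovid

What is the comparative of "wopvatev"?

votoku and foduhud both have last vowel 'u' yet inflect differently (votokak, foduhid), so the last vowel is not what conditions the rule; whether the stem ends in a vowel or a consonant is.
"wopvatev" ends in a consonant. The stems ending in a consonant (foduhud → foduhid, lahev → lahiv, kuzovud → kuzovid) change the last vowel to 'i'.
The other pattern: stems ending in a vowel drop the final letter and add -ak.
So wopvatev → wopvativ.

wopvativ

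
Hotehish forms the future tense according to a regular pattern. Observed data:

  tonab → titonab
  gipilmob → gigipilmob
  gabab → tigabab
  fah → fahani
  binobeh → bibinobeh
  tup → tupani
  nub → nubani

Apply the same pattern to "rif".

nub and tonab both end in -b yet inflect differently (nubani, titonab), so the final letter is not what conditions the rule; the number of vowels is.
"rif" has 1 vowel. The stems with 1 vowel (nub → nubani, tup → tupani, fah → fahani) add -ani.
So rif → rifani.

rifani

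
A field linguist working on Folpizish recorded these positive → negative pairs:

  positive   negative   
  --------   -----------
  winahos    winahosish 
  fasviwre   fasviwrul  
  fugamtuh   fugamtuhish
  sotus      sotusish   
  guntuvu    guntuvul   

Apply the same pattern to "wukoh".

wukohish

fugamtuh and guntuvu both have last vowel 'u' yet inflect differently (fugamtuhish, guntuvul), so the last vowel is not what conditions the rule; whether the stem ends in a vowel or a consonant is.
"wukoh" ends in a consonant. The stems ending in a consonant (winahos → winahosish, fugamtuh → fugamtuhish, sotus → sotusish) add -ish.
The other pattern: stems ending in a vowel drop the final letter and add -ul.
So wukoh → wukohish.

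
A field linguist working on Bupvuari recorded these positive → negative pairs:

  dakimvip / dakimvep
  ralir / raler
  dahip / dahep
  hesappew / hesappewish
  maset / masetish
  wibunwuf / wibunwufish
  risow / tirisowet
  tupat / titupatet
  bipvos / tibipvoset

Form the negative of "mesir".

meser

hesappew and risow both end in -w yet inflect differently (hesappewish, tirisowet), so the final letter is not what conditions the rule; the last vowel is.
"mesir" has last vowel 'i'. The stems whose last vowel is 'i' (dakimvip → dakimvep, ralir → raler, dahip → dahep) change the last vowel to 'e'.
So mesir → meser.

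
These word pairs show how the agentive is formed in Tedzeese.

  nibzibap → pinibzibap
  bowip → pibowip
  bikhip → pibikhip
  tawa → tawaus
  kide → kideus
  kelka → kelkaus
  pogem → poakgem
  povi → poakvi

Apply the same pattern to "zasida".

povi and bikhip both have last vowel 'i' yet inflect differently (poakvi, pibikhip), so the last vowel is not what conditions the rule; the final letter is.
"zasida" ends in -a. The stems ending in -a (tawa → tawaus, kelka → kelkaus) add -us.
So zasida → zasidaus.

zasidaus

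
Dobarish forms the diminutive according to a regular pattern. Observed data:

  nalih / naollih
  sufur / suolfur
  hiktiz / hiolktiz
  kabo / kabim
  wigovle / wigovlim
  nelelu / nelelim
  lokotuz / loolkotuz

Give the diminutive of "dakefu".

dakefim

"dakefu" ends in a vowel. The stems ending in a vowel (nelelu → nelelim, wigovle → wigovlim, kabo → kabim) drop the final letter and add -im.
The other pattern: stems ending in a consonant insert -ol- after the first vowel.
So dakefu → dakefim.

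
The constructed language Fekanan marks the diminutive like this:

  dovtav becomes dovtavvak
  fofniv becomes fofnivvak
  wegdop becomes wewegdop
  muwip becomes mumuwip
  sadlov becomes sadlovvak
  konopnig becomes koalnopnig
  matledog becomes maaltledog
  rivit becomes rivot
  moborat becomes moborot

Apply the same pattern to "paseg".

"paseg" ends in -g. The stems ending in -g (konopnig → koalnopnig, matledog → maaltledog) insert -al- after the first vowel.
The other patterns: stems ending in -v double the final consonant and add -ak; stems ending in -p repeat the first consonant+vowel as a prefix; stems ending in -t change the last vowel to 'o'.
So paseg → paalseg.

paalseg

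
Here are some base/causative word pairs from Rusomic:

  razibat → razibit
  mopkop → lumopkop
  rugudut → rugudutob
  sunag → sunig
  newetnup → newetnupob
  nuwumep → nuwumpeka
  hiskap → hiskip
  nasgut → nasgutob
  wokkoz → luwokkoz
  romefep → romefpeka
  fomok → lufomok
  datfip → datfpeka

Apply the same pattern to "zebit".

"zebit" has last vowel 'i'. The one such stem in the data (datfip → datfpeka) deletes the last vowel and adds -eka (as do romefep, nuwumep), so the same rule applies.
The other patterns: stems whose last vowel is 'u' add -ob; stems whose last vowel is 'o' add the prefix lu-; stems whose last vowel is 'a' change the last vowel to 'i'.
So zebit → zebteka.

zebteka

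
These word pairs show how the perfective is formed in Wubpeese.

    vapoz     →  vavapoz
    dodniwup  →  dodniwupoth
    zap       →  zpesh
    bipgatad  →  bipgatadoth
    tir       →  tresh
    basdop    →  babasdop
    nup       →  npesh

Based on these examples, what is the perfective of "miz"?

nup and basdop both end in -p yet inflect differently (npesh, babasdop), so the final letter is not what conditions the rule; the number of vowels is.
"miz" has 1 vowel. The stems with 1 vowel (tir → tresh, nup → npesh, zap → zpesh) delete the last vowel and add -esh.
So miz → mzesh.

mzesh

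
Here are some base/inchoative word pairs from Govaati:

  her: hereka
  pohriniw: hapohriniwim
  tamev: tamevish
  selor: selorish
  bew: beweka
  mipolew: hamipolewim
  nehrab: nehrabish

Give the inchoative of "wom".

"wom" has 1 vowel. The stems with 1 vowel (bew → beweka, her → hereka) add -eka.
The other patterns: stems with 2 vowels add -ish; stems with 3 vowels add ha- … -im around the stem.
So wom → womeka.

womeka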